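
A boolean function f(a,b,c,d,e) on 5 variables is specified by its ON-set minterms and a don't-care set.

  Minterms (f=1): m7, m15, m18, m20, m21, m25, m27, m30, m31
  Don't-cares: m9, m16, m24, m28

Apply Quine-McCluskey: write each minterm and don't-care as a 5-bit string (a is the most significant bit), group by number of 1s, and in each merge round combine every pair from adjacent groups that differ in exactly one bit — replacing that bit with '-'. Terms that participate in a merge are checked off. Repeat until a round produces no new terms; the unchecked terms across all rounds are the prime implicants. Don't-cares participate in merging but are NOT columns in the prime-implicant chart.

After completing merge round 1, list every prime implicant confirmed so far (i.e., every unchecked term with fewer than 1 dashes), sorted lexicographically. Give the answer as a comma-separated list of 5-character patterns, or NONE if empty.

[col 0] 00111*, 01001*, 01111*, 10000*, 10010*, 10100*, 10101*, 11000*, 11001*, 11011*, 11100*, 11110*, 11111*
[col 1] -1001, -1111, 0-111, 1-000*, 1-100*, 10-00*, 100-0, 1010-, 11-00*, 11-11, 110-1, 1100-, 111-0, 1111-
[col 2] 1--00
Prime implicants: -1001, -1111, 0-111, 1--00, 100-0, 1010-, 11-11, 110-1, 1100-, 111-0, 1111-

NONE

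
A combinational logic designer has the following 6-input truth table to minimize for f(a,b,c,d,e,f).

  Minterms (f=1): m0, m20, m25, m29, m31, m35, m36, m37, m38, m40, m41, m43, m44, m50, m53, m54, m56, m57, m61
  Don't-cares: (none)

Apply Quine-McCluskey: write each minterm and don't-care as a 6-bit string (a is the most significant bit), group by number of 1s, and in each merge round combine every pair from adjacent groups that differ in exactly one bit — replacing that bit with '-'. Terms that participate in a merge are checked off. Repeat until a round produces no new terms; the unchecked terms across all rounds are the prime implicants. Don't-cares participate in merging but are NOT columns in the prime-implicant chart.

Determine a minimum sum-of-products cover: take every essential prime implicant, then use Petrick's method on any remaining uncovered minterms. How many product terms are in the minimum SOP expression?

[col 0] 000000, 010100, 011001*, 011101*, 011111*, 100011*, 100100*, 100101*, 100110*, 101000*, 101001*, 101011*, 101100*, 110010*, 110101*, 110110*, 111000*, 111001*, 111101*
[col 1] -11001*, -11101*, 011-01*, 0111-1, 1-0101, 1-0110, 1-1000*, 1-1001*, 10-011, 10-100, 1001-0, 10010-, 101-00, 1010-1, 10100-*, 11-101, 110-10, 111-01*, 11100-*
[col 2] -11-01, 1-100-
Prime implicants: -11-01, 000000, 010100, 0111-1, 1-0101, 1-0110, 1-100-, 10-011, 10-100, 1001-0, 10010-, 101-00, 1010-1, 11-101, 110-10
PI chart (minterm → PIs covering it):
  0 | 000000  (sole → essential)
  20 | 010100  (sole → essential)
  25 | -11-01  (sole → essential)
  29 | -11-01,0111-1
  31 | 0111-1  (sole → essential)
  35 | 10-011  (sole → essential)
  36 | 10-100,1001-0,10010-
  37 | 1-0101,10010-
  38 | 1-0110,1001-0
  40 | 1-100-,101-00
  41 | 1-100-,1010-1
  43 | 10-011,1010-1
  44 | 10-100,101-00
  50 | 110-10  (sole → essential)
  53 | 1-0101,11-101
  54 | 1-0110,110-10
  56 | 1-100-  (sole → essential)
  57 | -11-01,1-100-
  61 | -11-01,11-101
Essential prime implicants: -11-01, 000000, 010100, 0111-1, 1-100-, 10-011, 110-10
Petrick residual → 1-0101, 1-0110, 10-100
Minimum SOP uses 10 PIs: bce'f + a'b'c'd'e'f' + a'bc'de'f' + a'bcdf + ac'de'f + ac'def' + acd'e' + ab'd'ef + ab'de'f' + abc'ef'

10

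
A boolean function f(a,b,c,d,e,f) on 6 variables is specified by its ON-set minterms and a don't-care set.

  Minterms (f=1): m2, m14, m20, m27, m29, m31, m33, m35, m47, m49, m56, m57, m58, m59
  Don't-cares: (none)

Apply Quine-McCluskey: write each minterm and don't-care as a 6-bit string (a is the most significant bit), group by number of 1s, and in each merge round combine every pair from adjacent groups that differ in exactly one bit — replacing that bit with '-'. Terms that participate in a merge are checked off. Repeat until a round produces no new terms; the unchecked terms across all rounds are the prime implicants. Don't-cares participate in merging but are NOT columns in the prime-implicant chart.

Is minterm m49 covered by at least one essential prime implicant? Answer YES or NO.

size-2^0 implicants → 000010  001110  010100  011011(✓)  011101(✓)  011111(✓)  100001(✓)  100011(✓)  101111  110001(✓)  111000(✓)  111001(✓)  111010(✓)  111011(✓)
size-2^1 implicants → -11011  011-11  0111-1  1-0001  1000-1  11-001  1110-0(✓)  1110-1(✓)  11100-(✓)  11101-(✓)
size-2^2 implicants → 1110--
Unchecked terms (primes): -11011, 000010, 001110, 010100, 011-11, 0111-1, 1-0001, 1000-1, 101111, 11-001, 1110--
Minterm coverage:
  m2 ⊆ 000010 [E]
  m14 ⊆ 001110 [E]
  m20 ⊆ 010100 [E]
  m27 ⊆ -11011,011-11
  m29 ⊆ 0111-1 [E]
  m31 ⊆ 011-11,0111-1
  m33 ⊆ 1-0001,1000-1
  m35 ⊆ 1000-1 [E]
  m47 ⊆ 101111 [E]
  m49 ⊆ 1-0001,11-001
  m56 ⊆ 1110-- [E]
  m57 ⊆ 11-001,1110--
  m58 ⊆ 1110-- [E]
  m59 ⊆ -11011,1110--
E = {000010, 001110, 010100, 0111-1, 1000-1, 101111, 1110--}

NO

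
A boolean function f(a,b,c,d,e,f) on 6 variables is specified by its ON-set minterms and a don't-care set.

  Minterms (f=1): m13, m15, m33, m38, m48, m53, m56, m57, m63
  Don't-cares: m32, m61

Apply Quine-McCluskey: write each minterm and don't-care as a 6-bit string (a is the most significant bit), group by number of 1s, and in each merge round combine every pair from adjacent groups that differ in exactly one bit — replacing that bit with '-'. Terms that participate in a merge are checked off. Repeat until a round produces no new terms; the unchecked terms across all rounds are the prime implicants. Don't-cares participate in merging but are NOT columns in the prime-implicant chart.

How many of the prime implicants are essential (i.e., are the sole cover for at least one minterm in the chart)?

[col 0] 001101*, 001111*, 100000*, 100001*, 100110, 110000*, 110101*, 111000*, 111001*, 111101*, 111111*
[col 1] 0011-1, 1-0000, 10000-, 11-000, 11-101, 111-01, 11100-, 1111-1
Prime implicants: 0011-1, 1-0000, 10000-, 100110, 11-000, 11-101, 111-01, 11100-, 1111-1
PI chart (minterm → PIs covering it):
  13 | 0011-1  (sole → essential)
  15 | 0011-1  (sole → essential)
  33 | 10000-  (sole → essential)
  38 | 100110  (sole → essential)
  48 | 1-0000,11-000
  53 | 11-101  (sole → essential)
  56 | 11-000,11100-
  57 | 111-01,11100-
  63 | 1111-1  (sole → essential)
Essential prime implicants: 0011-1, 10000-, 100110, 11-101, 1111-1

5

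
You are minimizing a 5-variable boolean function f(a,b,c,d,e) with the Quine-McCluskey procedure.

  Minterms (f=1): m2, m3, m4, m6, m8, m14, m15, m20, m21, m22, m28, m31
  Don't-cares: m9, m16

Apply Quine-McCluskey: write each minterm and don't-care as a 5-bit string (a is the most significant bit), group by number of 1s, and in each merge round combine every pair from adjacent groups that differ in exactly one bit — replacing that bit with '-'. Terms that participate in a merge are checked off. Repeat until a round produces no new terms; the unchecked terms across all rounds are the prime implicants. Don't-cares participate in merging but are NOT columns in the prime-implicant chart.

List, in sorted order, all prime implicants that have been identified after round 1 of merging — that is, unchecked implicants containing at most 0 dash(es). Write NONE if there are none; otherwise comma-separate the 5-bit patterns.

NONE

[col 0] 00010*, 00011*, 00100*, 00110*, 01000*, 01001*, 01110*, 01111*, 10000*, 10100*, 10101*, 10110*, 11100*, 11111*
[col 1] -0100*, -0110*, -1111, 0-110, 00-10, 0001-, 001-0*, 0100-, 0111-, 1-100, 10-00, 101-0*, 1010-
[col 2] -01-0
Prime implicants: -01-0, -1111, 0-110, 00-10, 0001-, 0100-, 0111-, 1-100, 10-00, 1010-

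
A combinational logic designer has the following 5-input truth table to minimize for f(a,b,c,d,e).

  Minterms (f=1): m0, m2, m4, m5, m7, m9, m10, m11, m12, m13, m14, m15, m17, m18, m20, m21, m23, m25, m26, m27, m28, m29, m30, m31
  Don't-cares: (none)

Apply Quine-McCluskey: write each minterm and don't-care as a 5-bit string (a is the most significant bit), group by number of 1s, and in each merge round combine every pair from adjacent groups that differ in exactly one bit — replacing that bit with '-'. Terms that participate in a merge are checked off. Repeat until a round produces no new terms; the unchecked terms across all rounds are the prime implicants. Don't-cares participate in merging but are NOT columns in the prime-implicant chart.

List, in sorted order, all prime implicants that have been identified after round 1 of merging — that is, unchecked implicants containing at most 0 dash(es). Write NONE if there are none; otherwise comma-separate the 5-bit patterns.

NONE

size-2^0 implicants → 00000(✓)  00010(✓)  00100(✓)  00101(✓)  00111(✓)  01001(✓)  01010(✓)  01011(✓)  01100(✓)  01101(✓)  01110(✓)  01111(✓)  10001(✓)  10010(✓)  10100(✓)  10101(✓)  10111(✓)  11001(✓)  11010(✓)  11011(✓)  11100(✓)  11101(✓)  11110(✓)  11111(✓)
size-2^1 implicants → -0010(✓)  -0100(✓)  -0101(✓)  -0111(✓)  -1001(✓)  -1010(✓)  -1011(✓)  -1100(✓)  -1101(✓)  -1110(✓)  -1111(✓)  0-010(✓)  0-100(✓)  0-101(✓)  0-111(✓)  00-00  000-0  001-1(✓)  0010-(✓)  01-01(✓)  01-10(✓)  01-11(✓)  010-1(✓)  0101-(✓)  011-0(✓)  011-1(✓)  0110-(✓)  0111-(✓)  1-001(✓)  1-010(✓)  1-100(✓)  1-101(✓)  1-111(✓)  10-01(✓)  101-1(✓)  1010-(✓)  11-01(✓)  11-10(✓)  11-11(✓)  110-1(✓)  1101-(✓)  111-0(✓)  111-1(✓)  1110-(✓)  1111-(✓)
size-2^2 implicants → --010  --100(✓)  --101(✓)  --111(✓)  -01-1(✓)  -010-(✓)  -1-01(✓)  -1-10(✓)  -1-11(✓)  -10-1(✓)  -101-(✓)  -11-0(✓)  -11-1(✓)  -110-(✓)  -111-(✓)  0-1-1(✓)  0-10-(✓)  01--1(✓)  01-1-(✓)  011--(✓)  1--01  1-1-1(✓)  1-10-(✓)  11--1(✓)  11-1-(✓)  111--(✓)
size-2^3 implicants → --1-1  --10-  -1--1  -1-1-  -11--
Unchecked terms (primes): --010, --1-1, --10-, -1--1, -1-1-, -11--, 00-00, 000-0, 1--01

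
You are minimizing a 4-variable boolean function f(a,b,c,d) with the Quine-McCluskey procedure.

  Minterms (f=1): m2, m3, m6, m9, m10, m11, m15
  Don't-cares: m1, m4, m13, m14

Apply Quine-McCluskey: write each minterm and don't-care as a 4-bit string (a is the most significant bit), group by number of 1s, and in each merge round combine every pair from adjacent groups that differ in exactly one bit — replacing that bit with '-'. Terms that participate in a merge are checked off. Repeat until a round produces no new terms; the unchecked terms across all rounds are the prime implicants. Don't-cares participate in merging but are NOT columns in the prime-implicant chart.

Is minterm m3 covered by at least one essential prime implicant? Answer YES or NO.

[col 0] 0001*, 0010*, 0011*, 0100*, 0110*, 1001*, 1010*, 1011*, 1101*, 1110*, 1111*
[col 1] -001*, -010*, -011*, -110*, 0-10*, 00-1*, 001-*, 01-0, 1-01*, 1-10*, 1-11*, 10-1*, 101-*, 11-1*, 111-*
[col 2] --10, -0-1, -01-, 1--1, 1-1-
Prime implicants: --10, -0-1, -01-, 01-0, 1--1, 1-1-
PI chart (minterm → PIs covering it):
  2 | --10,-01-
  3 | -0-1,-01-
  6 | --10,01-0
  9 | -0-1,1--1
  10 | --10,-01-,1-1-
  11 | -0-1,-01-,1--1,1-1-
  15 | 1--1,1-1-
(no essential prime implicants)

NO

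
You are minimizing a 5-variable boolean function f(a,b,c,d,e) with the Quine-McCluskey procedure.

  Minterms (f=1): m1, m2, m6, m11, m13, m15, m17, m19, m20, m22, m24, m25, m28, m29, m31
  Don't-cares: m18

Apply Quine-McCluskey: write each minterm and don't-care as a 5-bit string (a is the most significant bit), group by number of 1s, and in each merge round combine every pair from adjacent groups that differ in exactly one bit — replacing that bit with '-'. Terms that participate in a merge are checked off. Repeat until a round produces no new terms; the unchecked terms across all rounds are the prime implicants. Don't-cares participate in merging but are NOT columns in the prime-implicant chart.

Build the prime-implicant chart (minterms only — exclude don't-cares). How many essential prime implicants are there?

5

Round 0: 00001✓ 00010✓ 00110✓ 01011✓ 01101✓ 01111✓ 10001✓ 10010✓ 10011✓ 10100✓ 10110✓ 11000✓ 11001✓ 11100✓ 11101✓ 11111✓
Round 1: -0001 -0010✓ -0110✓ -1101✓ -1111✓ 00-10✓ 01-11 011-1✓ 1-001 1-100 10-10✓ 100-1 1001- 101-0 11-00✓ 11-01✓ 1100-✓ 111-1✓ 1110-✓
Round 2: -0-10 -11-1 11-0-
PIs = {-0-10, -0001, -11-1, 01-11, 1-001, 1-100, 100-1, 1001-, 101-0, 11-0-}
Coverage chart:
  m1: -0001 ←essential
  m2: -0-10 ←essential
  m6: -0-10 ←essential
  m11: 01-11 ←essential
  m13: -11-1 ←essential
  m15: -11-1,01-11
  m17: -0001,1-001,100-1
  m19: 100-1,1001-
  m20: 1-100,101-0
  m22: -0-10,101-0
  m24: 11-0- ←essential
  m25: 1-001,11-0-
  m28: 1-100,11-0-
  m29: -11-1,11-0-
  m31: -11-1 ←essential
Essential: -0-10, -0001, -11-1, 01-11, 11-0-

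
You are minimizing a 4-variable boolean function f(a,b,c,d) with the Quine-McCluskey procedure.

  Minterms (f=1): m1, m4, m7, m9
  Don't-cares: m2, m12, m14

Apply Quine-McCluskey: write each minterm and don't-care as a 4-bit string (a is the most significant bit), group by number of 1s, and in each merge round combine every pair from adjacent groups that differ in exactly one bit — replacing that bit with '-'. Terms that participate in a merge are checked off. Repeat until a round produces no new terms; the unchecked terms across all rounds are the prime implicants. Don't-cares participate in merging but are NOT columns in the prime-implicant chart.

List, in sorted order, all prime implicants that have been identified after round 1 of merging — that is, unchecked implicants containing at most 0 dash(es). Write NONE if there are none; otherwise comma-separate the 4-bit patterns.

0010, 0111

Round 0: 0001✓ 0010 0100✓ 0111 1001✓ 1100✓ 1110✓
Round 1: -001 -100 11-0
PIs = {-001, -100, 0010, 0111, 11-0}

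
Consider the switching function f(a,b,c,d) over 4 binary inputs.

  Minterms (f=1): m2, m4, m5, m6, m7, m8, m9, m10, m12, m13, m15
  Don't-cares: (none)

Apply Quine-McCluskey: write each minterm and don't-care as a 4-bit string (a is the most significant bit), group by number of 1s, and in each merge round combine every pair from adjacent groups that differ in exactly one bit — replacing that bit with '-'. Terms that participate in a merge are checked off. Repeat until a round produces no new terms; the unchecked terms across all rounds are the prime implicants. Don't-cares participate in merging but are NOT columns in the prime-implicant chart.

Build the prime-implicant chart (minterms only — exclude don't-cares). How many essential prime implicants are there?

2

Round 0: 0010✓ 0100✓ 0101✓ 0110✓ 0111✓ 1000✓ 1001✓ 1010✓ 1100✓ 1101✓ 1111✓
Round 1: -010 -100✓ -101✓ -111✓ 0-10 01-0✓ 01-1✓ 010-✓ 011-✓ 1-00✓ 1-01✓ 10-0 100-✓ 11-1✓ 110-✓
Round 2: -1-1 -10- 01-- 1-0-
PIs = {-010, -1-1, -10-, 0-10, 01--, 1-0-, 10-0}
Coverage chart:
  m2: -010,0-10
  m4: -10-,01--
  m5: -1-1,-10-,01--
  m6: 0-10,01--
  m7: -1-1,01--
  m8: 1-0-,10-0
  m9: 1-0- ←essential
  m10: -010,10-0
  m12: -10-,1-0-
  m13: -1-1,-10-,1-0-
  m15: -1-1 ←essential
Essential: -1-1, 1-0-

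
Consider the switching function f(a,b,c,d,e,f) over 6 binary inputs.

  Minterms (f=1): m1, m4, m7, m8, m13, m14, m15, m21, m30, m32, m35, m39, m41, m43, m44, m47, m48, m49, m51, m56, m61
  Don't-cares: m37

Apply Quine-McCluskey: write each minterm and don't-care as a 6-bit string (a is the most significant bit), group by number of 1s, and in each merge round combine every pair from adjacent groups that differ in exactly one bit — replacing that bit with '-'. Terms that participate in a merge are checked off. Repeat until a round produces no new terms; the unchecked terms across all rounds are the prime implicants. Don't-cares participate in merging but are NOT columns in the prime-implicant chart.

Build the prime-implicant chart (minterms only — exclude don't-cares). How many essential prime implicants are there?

12

size-2^0 implicants → 000001  000100  000111(✓)  001000  001101(✓)  001110(✓)  001111(✓)  010101  011110(✓)  100000(✓)  100011(✓)  100101(✓)  100111(✓)  101001(✓)  101011(✓)  101100  101111(✓)  110000(✓)  110001(✓)  110011(✓)  111000(✓)  111101
size-2^1 implicants → -00111(✓)  -01111(✓)  0-1110  00-111(✓)  0011-1  00111-  1-0000  1-0011  10-011(✓)  10-111(✓)  100-11(✓)  1001-1  101-11(✓)  1010-1  11-000  1100-1  11000-
size-2^2 implicants → -0-111  10--11
Unchecked terms (primes): -0-111, 0-1110, 000001, 000100, 001000, 0011-1, 00111-, 010101, 1-0000, 1-0011, 10--11, 1001-1, 1010-1, 101100, 11-000, 1100-1, 11000-, 111101
Minterm coverage:
  m1 ⊆ 000001 [E]
  m4 ⊆ 000100 [E]
  m7 ⊆ -0-111 [E]
  m8 ⊆ 001000 [E]
  m13 ⊆ 0011-1 [E]
  m14 ⊆ 0-1110,00111-
  m15 ⊆ -0-111,0011-1,00111-
  m21 ⊆ 010101 [E]
  m30 ⊆ 0-1110 [E]
  m32 ⊆ 1-0000 [E]
  m35 ⊆ 1-0011,10--11
  m39 ⊆ -0-111,10--11,1001-1
  m41 ⊆ 1010-1 [E]
  m43 ⊆ 10--11,1010-1
  m44 ⊆ 101100 [E]
  m47 ⊆ -0-111,10--11
  m48 ⊆ 1-0000,11-000,11000-
  m49 ⊆ 1100-1,11000-
  m51 ⊆ 1-0011,1100-1
  m56 ⊆ 11-000 [E]
  m61 ⊆ 111101 [E]
E = {-0-111, 0-1110, 000001, 000100, 001000, 0011-1, 010101, 1-0000, 1010-1, 101100, 11-000, 111101}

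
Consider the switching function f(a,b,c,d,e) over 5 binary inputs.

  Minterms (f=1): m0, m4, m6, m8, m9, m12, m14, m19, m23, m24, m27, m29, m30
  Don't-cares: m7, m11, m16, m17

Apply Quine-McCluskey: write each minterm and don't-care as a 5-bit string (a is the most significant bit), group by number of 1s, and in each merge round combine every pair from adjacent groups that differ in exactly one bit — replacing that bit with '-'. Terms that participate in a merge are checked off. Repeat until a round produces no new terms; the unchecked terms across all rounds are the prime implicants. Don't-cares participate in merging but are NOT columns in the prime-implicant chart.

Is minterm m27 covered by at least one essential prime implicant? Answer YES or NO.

size-2^0 implicants → 00000(✓)  00100(✓)  00110(✓)  00111(✓)  01000(✓)  01001(✓)  01011(✓)  01100(✓)  01110(✓)  10000(✓)  10001(✓)  10011(✓)  10111(✓)  11000(✓)  11011(✓)  11101  11110(✓)
size-2^1 implicants → -0000(✓)  -0111  -1000(✓)  -1011  -1110  0-000(✓)  0-100(✓)  0-110(✓)  00-00(✓)  001-0(✓)  0011-  01-00(✓)  010-1  0100-  011-0(✓)  1-000(✓)  1-011  10-11  100-1  1000-
size-2^2 implicants → --000  0--00  0-1-0
Unchecked terms (primes): --000, -0111, -1011, -1110, 0--00, 0-1-0, 0011-, 010-1, 0100-, 1-011, 10-11, 100-1, 1000-, 11101
Minterm coverage:
  m0 ⊆ --000,0--00
  m4 ⊆ 0--00,0-1-0
  m6 ⊆ 0-1-0,0011-
  m8 ⊆ --000,0--00,0100-
  m9 ⊆ 010-1,0100-
  m12 ⊆ 0--00,0-1-0
  m14 ⊆ -1110,0-1-0
  m19 ⊆ 1-011,10-11,100-1
  m23 ⊆ -0111,10-11
  m24 ⊆ --000 [E]
  m27 ⊆ -1011,1-011
  m29 ⊆ 11101 [E]
  m30 ⊆ -1110 [E]
E = {--000, -1110, 11101}

NO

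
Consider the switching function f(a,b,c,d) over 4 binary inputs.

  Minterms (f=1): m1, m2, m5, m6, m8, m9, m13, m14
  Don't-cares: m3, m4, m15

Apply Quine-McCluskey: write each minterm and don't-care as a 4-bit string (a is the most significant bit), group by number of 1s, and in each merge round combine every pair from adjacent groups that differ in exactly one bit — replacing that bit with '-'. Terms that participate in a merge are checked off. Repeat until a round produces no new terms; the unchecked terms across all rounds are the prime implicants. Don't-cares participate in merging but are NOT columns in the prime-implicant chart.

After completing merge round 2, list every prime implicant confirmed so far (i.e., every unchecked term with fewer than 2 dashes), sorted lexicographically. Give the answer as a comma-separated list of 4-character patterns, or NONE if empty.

size-2^0 implicants → 0001(✓)  0010(✓)  0011(✓)  0100(✓)  0101(✓)  0110(✓)  1000(✓)  1001(✓)  1101(✓)  1110(✓)  1111(✓)
size-2^1 implicants → -001(✓)  -101(✓)  -110  0-01(✓)  0-10  00-1  001-  01-0  010-  1-01(✓)  100-  11-1  111-
size-2^2 implicants → --01
Unchecked terms (primes): --01, -110, 0-10, 00-1, 001-, 01-0, 010-, 100-, 11-1, 111-

-110, 0-10, 00-1, 001-, 01-0, 010-, 100-, 11-1, 111-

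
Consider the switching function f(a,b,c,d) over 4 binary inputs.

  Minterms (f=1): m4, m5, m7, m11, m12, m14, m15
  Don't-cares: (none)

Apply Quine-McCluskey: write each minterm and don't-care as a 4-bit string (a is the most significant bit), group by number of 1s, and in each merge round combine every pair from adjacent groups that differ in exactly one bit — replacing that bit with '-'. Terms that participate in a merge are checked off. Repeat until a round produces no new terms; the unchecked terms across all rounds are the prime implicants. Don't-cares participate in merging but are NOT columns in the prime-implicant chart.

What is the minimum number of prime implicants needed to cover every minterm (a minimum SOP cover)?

4

Round 0: 0100✓ 0101✓ 0111✓ 1011✓ 1100✓ 1110✓ 1111✓
Round 1: -100 -111 01-1 010- 1-11 11-0 111-
PIs = {-100, -111, 01-1, 010-, 1-11, 11-0, 111-}
Coverage chart:
  m4: -100,010-
  m5: 01-1,010-
  m7: -111,01-1
  m11: 1-11 ←essential
  m12: -100,11-0
  m14: 11-0,111-
  m15: -111,1-11,111-
Essential: 1-11
Petrick residual → -100, 01-1, 11-0
Min cover (4 terms): bc'd' + a'bd + acd + abd'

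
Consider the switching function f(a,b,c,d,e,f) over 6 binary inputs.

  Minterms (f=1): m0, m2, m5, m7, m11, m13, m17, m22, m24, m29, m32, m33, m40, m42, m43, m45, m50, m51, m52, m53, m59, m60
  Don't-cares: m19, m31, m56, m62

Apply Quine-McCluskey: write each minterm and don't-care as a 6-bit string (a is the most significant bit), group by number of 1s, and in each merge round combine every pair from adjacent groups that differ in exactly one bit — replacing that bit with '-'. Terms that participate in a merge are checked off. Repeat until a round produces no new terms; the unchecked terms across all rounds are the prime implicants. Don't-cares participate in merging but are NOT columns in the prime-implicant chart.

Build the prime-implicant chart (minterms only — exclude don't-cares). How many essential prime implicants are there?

10

size-2^0 implicants → 000000(✓)  000010(✓)  000101(✓)  000111(✓)  001011(✓)  001101(✓)  010001(✓)  010011(✓)  010110  011000(✓)  011101(✓)  011111(✓)  100000(✓)  100001(✓)  101000(✓)  101010(✓)  101011(✓)  101101(✓)  110010(✓)  110011(✓)  110100(✓)  110101(✓)  111000(✓)  111011(✓)  111100(✓)  111110(✓)
size-2^1 implicants → -00000  -01011  -01101  -10011  -11000  0-1101  00-101  0000-0  0001-1  0100-1  0111-1  1-1000  1-1011  10-000  10000-  1010-0  10101-  11-011  11-100  11001-  11010-  111-00  1111-0
Unchecked terms (primes): -00000, -01011, -01101, -10011, -11000, 0-1101, 00-101, 0000-0, 0001-1, 0100-1, 010110, 0111-1, 1-1000, 1-1011, 10-000, 10000-, 1010-0, 10101-, 11-011, 11-100, 11001-, 11010-, 111-00, 1111-0
Minterm coverage:
  m0 ⊆ -00000,0000-0
  m2 ⊆ 0000-0 [E]
  m5 ⊆ 00-101,0001-1
  m7 ⊆ 0001-1 [E]
  m11 ⊆ -01011 [E]
  m13 ⊆ -01101,0-1101,00-101
  m17 ⊆ 0100-1 [E]
  m22 ⊆ 010110 [E]
  m24 ⊆ -11000 [E]
  m29 ⊆ 0-1101,0111-1
  m32 ⊆ -00000,10-000,10000-
  m33 ⊆ 10000- [E]
  m40 ⊆ 1-1000,10-000,1010-0
  m42 ⊆ 1010-0,10101-
  m43 ⊆ -01011,1-1011,10101-
  m45 ⊆ -01101 [E]
  m50 ⊆ 11001- [E]
  m51 ⊆ -10011,11-011,11001-
  m52 ⊆ 11-100,11010-
  m53 ⊆ 11010- [E]
  m59 ⊆ 1-1011,11-011
  m60 ⊆ 11-100,111-00,1111-0
E = {-01011, -01101, -11000, 0000-0, 0001-1, 0100-1, 010110, 10000-, 11001-, 11010-}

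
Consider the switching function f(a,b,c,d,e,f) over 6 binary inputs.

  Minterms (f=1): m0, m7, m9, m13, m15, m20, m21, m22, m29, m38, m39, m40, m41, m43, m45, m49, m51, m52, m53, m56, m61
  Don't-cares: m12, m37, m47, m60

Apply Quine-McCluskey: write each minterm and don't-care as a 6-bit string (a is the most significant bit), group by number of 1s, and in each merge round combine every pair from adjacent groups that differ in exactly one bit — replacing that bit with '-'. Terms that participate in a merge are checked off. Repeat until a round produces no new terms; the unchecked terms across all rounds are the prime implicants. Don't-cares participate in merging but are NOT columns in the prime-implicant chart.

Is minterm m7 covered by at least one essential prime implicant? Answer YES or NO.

YES

Round 0: 000000 000111✓ 001001✓ 001100✓ 001101✓ 001111✓ 010100✓ 010101✓ 010110✓ 011101✓ 100101✓ 100110✓ 100111✓ 101000✓ 101001✓ 101011✓ 101101✓ 101111✓ 110001✓ 110011✓ 110100✓ 110101✓ 111000✓ 111100✓ 111101✓
Round 1: -00111✓ -01001✓ -01101✓ -01111✓ -10100✓ -10101✓ -11101✓ 0-1101✓ 00-111✓ 001-01✓ 0011-1✓ 00110- 01-101✓ 0101-0 01010-✓ 1-0101✓ 1-1000 1-1101✓ 10-101✓ 10-111✓ 1001-1✓ 10011- 101-01✓ 101-11✓ 1010-1✓ 10100- 1011-1✓ 11-100✓ 11-101✓ 110-01 1100-1 11010-✓ 111-00 11110-✓
Round 2: --1101 -0-111 -01-01 -011-1 -1-101 -1010- 1--101 10-1-1 101--1 11-10-
PIs = {--1101, -0-111, -01-01, -011-1, -1-101, -1010-, 000000, 00110-, 0101-0, 1--101, 1-1000, 10-1-1, 10011-, 101--1, 10100-, 11-10-, 110-01, 1100-1, 111-00}
Coverage chart:
  m0: 000000 ←essential
  m7: -0-111 ←essential
  m9: -01-01 ←essential
  m13: --1101,-01-01,-011-1,00110-
  m15: -0-111,-011-1
  m20: -1010-,0101-0
  m21: -1-101,-1010-
  m22: 0101-0 ←essential
  m29: --1101,-1-101
  m38: 10011- ←essential
  m39: -0-111,10-1-1,10011-
  m40: 1-1000,10100-
  m41: -01-01,101--1,10100-
  m43: 101--1 ←essential
  m45: --1101,-01-01,-011-1,1--101,10-1-1,101--1
  m49: 110-01,1100-1
  m51: 1100-1 ←essential
  m52: -1010-,11-10-
  m53: -1-101,-1010-,1--101,11-10-,110-01
  m56: 1-1000,111-00
  m61: --1101,-1-101,1--101,11-10-
Essential: -0-111, -01-01, 000000, 0101-0, 10011-, 101--1, 1100-1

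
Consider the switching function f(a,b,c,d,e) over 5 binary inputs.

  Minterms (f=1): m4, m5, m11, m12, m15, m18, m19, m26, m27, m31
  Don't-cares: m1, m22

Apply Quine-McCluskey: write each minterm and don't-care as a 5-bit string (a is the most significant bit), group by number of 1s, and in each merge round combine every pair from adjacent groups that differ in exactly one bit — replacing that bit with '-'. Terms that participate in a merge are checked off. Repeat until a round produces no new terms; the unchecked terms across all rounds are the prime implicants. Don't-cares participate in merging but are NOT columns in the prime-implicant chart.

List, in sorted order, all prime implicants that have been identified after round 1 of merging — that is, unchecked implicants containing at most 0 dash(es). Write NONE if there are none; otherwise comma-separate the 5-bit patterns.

NONE

size-2^0 implicants → 00001(✓)  00100(✓)  00101(✓)  01011(✓)  01100(✓)  01111(✓)  10010(✓)  10011(✓)  10110(✓)  11010(✓)  11011(✓)  11111(✓)
size-2^1 implicants → -1011(✓)  -1111(✓)  0-100  00-01  0010-  01-11(✓)  1-010(✓)  1-011(✓)  10-10  1001-(✓)  11-11(✓)  1101-(✓)
size-2^2 implicants → -1-11  1-01-
Unchecked terms (primes): -1-11, 0-100, 00-01, 0010-, 1-01-, 10-10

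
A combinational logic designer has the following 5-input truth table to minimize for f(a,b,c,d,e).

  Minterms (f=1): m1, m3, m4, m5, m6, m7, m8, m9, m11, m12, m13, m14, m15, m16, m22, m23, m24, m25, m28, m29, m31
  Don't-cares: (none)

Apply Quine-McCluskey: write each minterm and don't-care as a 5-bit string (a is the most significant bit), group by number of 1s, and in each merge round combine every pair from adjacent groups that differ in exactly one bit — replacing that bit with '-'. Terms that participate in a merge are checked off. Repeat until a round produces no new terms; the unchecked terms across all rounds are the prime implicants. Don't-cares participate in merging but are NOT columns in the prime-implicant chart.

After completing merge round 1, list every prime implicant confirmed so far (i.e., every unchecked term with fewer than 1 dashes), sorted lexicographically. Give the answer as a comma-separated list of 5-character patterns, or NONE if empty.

size-2^0 implicants → 00001(✓)  00011(✓)  00100(✓)  00101(✓)  00110(✓)  00111(✓)  01000(✓)  01001(✓)  01011(✓)  01100(✓)  01101(✓)  01110(✓)  01111(✓)  10000(✓)  10110(✓)  10111(✓)  11000(✓)  11001(✓)  11100(✓)  11101(✓)  11111(✓)
size-2^1 implicants → -0110(✓)  -0111(✓)  -1000(✓)  -1001(✓)  -1100(✓)  -1101(✓)  -1111(✓)  0-001(✓)  0-011(✓)  0-100(✓)  0-101(✓)  0-110(✓)  0-111(✓)  00-01(✓)  00-11(✓)  000-1(✓)  001-0(✓)  001-1(✓)  0010-(✓)  0011-(✓)  01-00(✓)  01-01(✓)  01-11(✓)  010-1(✓)  0100-(✓)  011-0(✓)  011-1(✓)  0110-(✓)  0111-(✓)  1-000  1-111(✓)  1011-(✓)  11-00(✓)  11-01(✓)  1100-(✓)  111-1(✓)  1110-(✓)
size-2^2 implicants → --111  -011-  -1-00(✓)  -1-01(✓)  -100-(✓)  -11-1  -110-(✓)  0--01(✓)  0--11(✓)  0-0-1(✓)  0-1-0(✓)  0-1-1(✓)  0-10-(✓)  0-11-(✓)  00--1(✓)  001--(✓)  01--1(✓)  01-0-(✓)  011--(✓)  11-0-(✓)
size-2^3 implicants → -1-0-  0---1  0-1--
Unchecked terms (primes): --111, -011-, -1-0-, -11-1, 0---1, 0-1--, 1-000

NONE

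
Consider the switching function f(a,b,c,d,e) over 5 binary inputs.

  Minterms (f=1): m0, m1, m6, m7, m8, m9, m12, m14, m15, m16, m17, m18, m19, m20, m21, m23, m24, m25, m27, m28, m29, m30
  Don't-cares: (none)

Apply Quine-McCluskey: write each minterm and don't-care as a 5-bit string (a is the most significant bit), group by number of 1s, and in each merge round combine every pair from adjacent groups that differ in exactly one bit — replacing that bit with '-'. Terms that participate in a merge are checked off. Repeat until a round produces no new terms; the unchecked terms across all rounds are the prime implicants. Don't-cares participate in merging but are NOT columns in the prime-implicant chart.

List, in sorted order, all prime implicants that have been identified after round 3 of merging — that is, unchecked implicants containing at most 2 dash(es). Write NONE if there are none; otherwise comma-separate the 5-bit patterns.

-0111, -1-00, -11-0, 0-11-, 1-0-1, 10--1, 100--

Round 0: 00000✓ 00001✓ 00110✓ 00111✓ 01000✓ 01001✓ 01100✓ 01110✓ 01111✓ 10000✓ 10001✓ 10010✓ 10011✓ 10100✓ 10101✓ 10111✓ 11000✓ 11001✓ 11011✓ 11100✓ 11101✓ 11110✓
Round 1: -0000✓ -0001✓ -0111 -1000✓ -1001✓ -1100✓ -1110✓ 0-000✓ 0-001✓ 0-110✓ 0-111✓ 0000-✓ 0011-✓ 01-00✓ 0100-✓ 011-0✓ 0111-✓ 1-000✓ 1-001✓ 1-011✓ 1-100✓ 1-101✓ 10-00✓ 10-01✓ 10-11✓ 100-0✓ 100-1✓ 1000-✓ 1001-✓ 101-1✓ 1010-✓ 11-00✓ 11-01✓ 110-1✓ 1100-✓ 111-0✓ 1110-✓
Round 2: --000✓ --001✓ -000-✓ -1-00 -100-✓ -11-0 0-00-✓ 0-11- 1--00✓ 1--01✓ 1-0-1 1-00-✓ 1-10-✓ 10--1 10-0-✓ 100-- 11-0-✓
Round 3: --00- 1--0-
PIs = {--00-, -0111, -1-00, -11-0, 0-11-, 1--0-, 1-0-1, 10--1, 100--}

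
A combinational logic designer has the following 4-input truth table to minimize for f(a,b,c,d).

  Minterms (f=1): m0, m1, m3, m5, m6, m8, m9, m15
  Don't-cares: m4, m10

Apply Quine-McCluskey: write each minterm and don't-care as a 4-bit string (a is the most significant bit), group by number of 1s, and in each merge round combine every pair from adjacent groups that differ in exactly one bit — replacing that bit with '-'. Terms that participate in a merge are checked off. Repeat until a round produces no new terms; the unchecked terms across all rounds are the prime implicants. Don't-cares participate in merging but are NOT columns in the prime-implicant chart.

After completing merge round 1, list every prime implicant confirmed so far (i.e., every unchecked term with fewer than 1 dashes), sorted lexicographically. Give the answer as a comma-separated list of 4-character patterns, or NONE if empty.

1111

size-2^0 implicants → 0000(✓)  0001(✓)  0011(✓)  0100(✓)  0101(✓)  0110(✓)  1000(✓)  1001(✓)  1010(✓)  1111
size-2^1 implicants → -000(✓)  -001(✓)  0-00(✓)  0-01(✓)  00-1  000-(✓)  01-0  010-(✓)  10-0  100-(✓)
size-2^2 implicants → -00-  0-0-
Unchecked terms (primes): -00-, 0-0-, 00-1, 01-0, 10-0, 1111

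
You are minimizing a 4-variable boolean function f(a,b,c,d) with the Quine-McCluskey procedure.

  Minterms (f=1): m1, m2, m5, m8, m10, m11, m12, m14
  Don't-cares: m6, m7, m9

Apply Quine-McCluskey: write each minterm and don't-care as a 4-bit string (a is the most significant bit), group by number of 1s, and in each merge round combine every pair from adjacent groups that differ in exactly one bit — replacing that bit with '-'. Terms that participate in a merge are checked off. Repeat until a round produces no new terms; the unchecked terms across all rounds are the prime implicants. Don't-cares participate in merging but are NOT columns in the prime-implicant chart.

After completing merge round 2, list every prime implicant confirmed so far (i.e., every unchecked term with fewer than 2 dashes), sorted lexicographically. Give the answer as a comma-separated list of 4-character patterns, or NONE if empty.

-001, 0-01, 01-1, 011-

Round 0: 0001✓ 0010✓ 0101✓ 0110✓ 0111✓ 1000✓ 1001✓ 1010✓ 1011✓ 1100✓ 1110✓
Round 1: -001 -010✓ -110✓ 0-01 0-10✓ 01-1 011- 1-00✓ 1-10✓ 10-0✓ 10-1✓ 100-✓ 101-✓ 11-0✓
Round 2: --10 1--0 10--
PIs = {--10, -001, 0-01, 01-1, 011-, 1--0, 10--}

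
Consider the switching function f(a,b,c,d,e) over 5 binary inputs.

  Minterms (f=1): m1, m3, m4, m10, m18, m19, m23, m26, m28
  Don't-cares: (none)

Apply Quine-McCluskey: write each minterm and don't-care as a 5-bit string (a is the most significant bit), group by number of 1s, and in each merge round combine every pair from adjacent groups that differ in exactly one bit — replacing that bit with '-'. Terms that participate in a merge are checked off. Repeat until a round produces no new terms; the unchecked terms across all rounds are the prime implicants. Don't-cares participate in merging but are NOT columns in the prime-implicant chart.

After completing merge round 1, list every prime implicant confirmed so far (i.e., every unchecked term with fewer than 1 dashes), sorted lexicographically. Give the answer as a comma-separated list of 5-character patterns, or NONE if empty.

00100, 11100

[col 0] 00001*, 00011*, 00100, 01010*, 10010*, 10011*, 10111*, 11010*, 11100
[col 1] -0011, -1010, 000-1, 1-010, 10-11, 1001-
Prime implicants: -0011, -1010, 000-1, 00100, 1-010, 10-11, 1001-, 11100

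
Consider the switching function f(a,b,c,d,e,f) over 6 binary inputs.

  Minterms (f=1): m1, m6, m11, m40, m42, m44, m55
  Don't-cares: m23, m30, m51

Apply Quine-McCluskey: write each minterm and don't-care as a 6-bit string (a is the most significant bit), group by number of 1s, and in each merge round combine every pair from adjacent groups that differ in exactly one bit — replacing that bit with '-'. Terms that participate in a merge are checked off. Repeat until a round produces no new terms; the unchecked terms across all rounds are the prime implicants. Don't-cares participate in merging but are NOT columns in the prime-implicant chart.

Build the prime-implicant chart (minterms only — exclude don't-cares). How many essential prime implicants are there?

size-2^0 implicants → 000001  000110  001011  010111(✓)  011110  101000(✓)  101010(✓)  101100(✓)  110011(✓)  110111(✓)
size-2^1 implicants → -10111  101-00  1010-0  110-11
Unchecked terms (primes): -10111, 000001, 000110, 001011, 011110, 101-00, 1010-0, 110-11
Minterm coverage:
  m1 ⊆ 000001 [E]
  m6 ⊆ 000110 [E]
  m11 ⊆ 001011 [E]
  m40 ⊆ 101-00,1010-0
  m42 ⊆ 1010-0 [E]
  m44 ⊆ 101-00 [E]
  m55 ⊆ -10111,110-11
E = {000001, 000110, 001011, 101-00, 1010-0}

5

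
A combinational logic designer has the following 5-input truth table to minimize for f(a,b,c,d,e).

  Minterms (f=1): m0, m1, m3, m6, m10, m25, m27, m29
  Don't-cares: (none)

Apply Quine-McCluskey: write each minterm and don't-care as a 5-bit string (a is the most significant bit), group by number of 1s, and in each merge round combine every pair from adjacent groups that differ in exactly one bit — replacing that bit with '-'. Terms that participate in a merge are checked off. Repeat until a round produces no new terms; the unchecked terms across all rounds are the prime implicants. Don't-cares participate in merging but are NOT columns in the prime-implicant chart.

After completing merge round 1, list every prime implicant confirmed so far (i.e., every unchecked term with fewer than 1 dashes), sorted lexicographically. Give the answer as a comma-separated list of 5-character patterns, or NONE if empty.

[col 0] 00000*, 00001*, 00011*, 00110, 01010, 11001*, 11011*, 11101*
[col 1] 000-1, 0000-, 11-01, 110-1
Prime implicants: 000-1, 0000-, 00110, 01010, 11-01, 110-1

00110, 01010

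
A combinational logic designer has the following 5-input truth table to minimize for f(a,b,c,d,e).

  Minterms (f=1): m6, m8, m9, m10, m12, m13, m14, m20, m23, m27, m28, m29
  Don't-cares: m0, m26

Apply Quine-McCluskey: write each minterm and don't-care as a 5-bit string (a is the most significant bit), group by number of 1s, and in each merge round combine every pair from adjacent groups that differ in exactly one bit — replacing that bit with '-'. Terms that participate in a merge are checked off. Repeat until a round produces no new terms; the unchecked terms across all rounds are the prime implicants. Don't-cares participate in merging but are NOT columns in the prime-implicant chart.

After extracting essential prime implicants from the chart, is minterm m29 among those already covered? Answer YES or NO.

[col 0] 00000*, 00110*, 01000*, 01001*, 01010*, 01100*, 01101*, 01110*, 10100*, 10111, 11010*, 11011*, 11100*, 11101*
[col 1] -1010, -1100*, -1101*, 0-000, 0-110, 01-00*, 01-01*, 01-10*, 010-0*, 0100-*, 011-0*, 0110-*, 1-100, 1101-, 1110-*
[col 2] -110-, 01--0, 01-0-
Prime implicants: -1010, -110-, 0-000, 0-110, 01--0, 01-0-, 1-100, 10111, 1101-
PI chart (minterm → PIs covering it):
  6 | 0-110  (sole → essential)
  8 | 0-000,01--0,01-0-
  9 | 01-0-  (sole → essential)
  10 | -1010,01--0
  12 | -110-,01--0,01-0-
  13 | -110-,01-0-
  14 | 0-110,01--0
  20 | 1-100  (sole → essential)
  23 | 10111  (sole → essential)
  27 | 1101-  (sole → essential)
  28 | -110-,1-100
  29 | -110-  (sole → essential)
Essential prime implicants: -110-, 0-110, 01-0-, 1-100, 10111, 1101-

YES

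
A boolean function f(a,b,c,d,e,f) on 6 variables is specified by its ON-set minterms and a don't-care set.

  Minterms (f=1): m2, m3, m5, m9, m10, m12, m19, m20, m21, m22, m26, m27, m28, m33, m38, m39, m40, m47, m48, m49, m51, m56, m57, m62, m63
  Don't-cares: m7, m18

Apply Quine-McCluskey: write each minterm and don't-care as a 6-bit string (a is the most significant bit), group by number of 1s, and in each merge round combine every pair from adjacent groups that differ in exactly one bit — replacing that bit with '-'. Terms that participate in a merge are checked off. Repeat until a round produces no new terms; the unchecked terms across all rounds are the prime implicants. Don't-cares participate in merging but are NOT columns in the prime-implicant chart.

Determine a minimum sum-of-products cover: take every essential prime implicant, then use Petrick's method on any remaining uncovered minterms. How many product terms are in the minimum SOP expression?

14

size-2^0 implicants → 000010(✓)  000011(✓)  000101(✓)  000111(✓)  001001  001010(✓)  001100(✓)  010010(✓)  010011(✓)  010100(✓)  010101(✓)  010110(✓)  011010(✓)  011011(✓)  011100(✓)  100001(✓)  100110(✓)  100111(✓)  101000(✓)  101111(✓)  110000(✓)  110001(✓)  110011(✓)  111000(✓)  111001(✓)  111110(✓)  111111(✓)
size-2^1 implicants → -00111  -10011  0-0010(✓)  0-0011(✓)  0-0101  0-1010(✓)  0-1100  00-010(✓)  000-11  00001-(✓)  0001-1  01-010(✓)  01-011(✓)  01-100  010-10  01001-(✓)  0101-0  01010-  01101-(✓)  1-0001  1-1000  1-1111  10-111  10011-  11-000(✓)  11-001(✓)  1100-1  11000-(✓)  11100-(✓)  11111-
size-2^2 implicants → 0--010  0-001-  01-01-  11-00-
Unchecked terms (primes): -00111, -10011, 0--010, 0-001-, 0-0101, 0-1100, 000-11, 0001-1, 001001, 01-01-, 01-100, 010-10, 0101-0, 01010-, 1-0001, 1-1000, 1-1111, 10-111, 10011-, 11-00-, 1100-1, 11111-
Minterm coverage:
  m2 ⊆ 0--010,0-001-
  m3 ⊆ 0-001-,000-11
  m5 ⊆ 0-0101,0001-1
  m9 ⊆ 001001 [E]
  m10 ⊆ 0--010 [E]
  m12 ⊆ 0-1100 [E]
  m19 ⊆ -10011,0-001-,01-01-
  m20 ⊆ 01-100,0101-0,01010-
  m21 ⊆ 0-0101,01010-
  m22 ⊆ 010-10,0101-0
  m26 ⊆ 0--010,01-01-
  m27 ⊆ 01-01- [E]
  m28 ⊆ 0-1100,01-100
  m33 ⊆ 1-0001 [E]
  m38 ⊆ 10011- [E]
  m39 ⊆ -00111,10-111,10011-
  m40 ⊆ 1-1000 [E]
  m47 ⊆ 1-1111,10-111
  m48 ⊆ 11-00- [E]
  m49 ⊆ 1-0001,11-00-,1100-1
  m51 ⊆ -10011,1100-1
  m56 ⊆ 1-1000,11-00-
  m57 ⊆ 11-00- [E]
  m62 ⊆ 11111- [E]
  m63 ⊆ 1-1111,11111-
E = {0--010, 0-1100, 001001, 01-01-, 1-0001, 1-1000, 10011-, 11-00-, 11111-}
Petrick residual → -10011, 0-001-, 0-0101, 0101-0, 1-1111
Cover = bc'd'ef + a'd'ef' + a'c'd'e + a'c'de'f + a'cde'f' + a'b'cd'e'f + a'bd'e + a'bc'df' + ac'd'e'f + acd'e'f' + acdef + ab'c'de + abd'e' + abcde  |cover|=14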